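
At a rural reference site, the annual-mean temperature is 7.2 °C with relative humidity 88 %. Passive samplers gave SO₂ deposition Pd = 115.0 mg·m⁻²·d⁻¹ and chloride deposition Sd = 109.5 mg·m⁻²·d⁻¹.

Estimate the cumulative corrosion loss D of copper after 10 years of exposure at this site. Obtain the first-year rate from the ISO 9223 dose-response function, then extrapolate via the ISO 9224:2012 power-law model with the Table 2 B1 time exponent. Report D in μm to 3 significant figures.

copper: f(T) = +0.126·(T−10) [T≤10 °C] = -0.3528
  sulphur-dioxide contribution → 2.3 μm/a
  chloride contribution → 1.231 μm/a
  ⇒ r_corr(copper) = 3.531 μm/a
Long-term exponent b (ISO 9224 Table 2, B1) = 0.667
  D(10) = 3.531 × 10^0.667 = 3.531 × 4.645 = 16.4 μm

D(10) = 16.4 μm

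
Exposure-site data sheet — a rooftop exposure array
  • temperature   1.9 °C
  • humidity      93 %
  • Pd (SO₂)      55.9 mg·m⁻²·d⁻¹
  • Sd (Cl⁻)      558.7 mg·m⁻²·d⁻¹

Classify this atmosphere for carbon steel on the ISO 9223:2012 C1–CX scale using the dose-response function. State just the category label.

C5

carbon steel: f(T) = +0.150·(T−10) [T≤10 °C] = -1.2150
  Pd branch = 1.77·Pd^0.52·e^(0.02·RH+f) = 27.34 μm/a
  Cl⁻ term: 0.102·558.7^0.62·exp(0.033·93+0.04·1.9) = 119.6
  r_corr = 27.34 + 119.6 = 146.9 μm/a
147 μm/a falls in (80, 200] for carbon steel → category C5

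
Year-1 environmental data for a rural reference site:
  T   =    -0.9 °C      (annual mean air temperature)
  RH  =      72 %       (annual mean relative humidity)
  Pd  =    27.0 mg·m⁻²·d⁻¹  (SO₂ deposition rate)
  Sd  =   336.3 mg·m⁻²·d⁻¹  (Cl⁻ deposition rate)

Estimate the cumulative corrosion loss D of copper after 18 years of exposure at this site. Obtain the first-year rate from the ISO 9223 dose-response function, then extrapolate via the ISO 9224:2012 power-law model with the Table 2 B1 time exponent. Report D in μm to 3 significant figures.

D(18) = 5.85 μm

copper: f(T) = +0.126·(T−10) [T≤10 °C] = -1.3734
  SO₂ term: 0.0053·27.0^0.26·exp(0.059·72-1.3734) = 0.2212
  Cl⁻ term: 0.01025·336.3^0.27·exp(0.036·72+0.049·-0.9) = 0.6302
  sum: 0.2212 + 0.6302 → r_corr = 0.8514 μm/a
ISO 9224: D(t) = r_corr · t^b with b = 0.667 (copper, B1)
  D(18) = 0.8514 × 18^0.667 = 0.8514 × 6.875 = 5.854 μm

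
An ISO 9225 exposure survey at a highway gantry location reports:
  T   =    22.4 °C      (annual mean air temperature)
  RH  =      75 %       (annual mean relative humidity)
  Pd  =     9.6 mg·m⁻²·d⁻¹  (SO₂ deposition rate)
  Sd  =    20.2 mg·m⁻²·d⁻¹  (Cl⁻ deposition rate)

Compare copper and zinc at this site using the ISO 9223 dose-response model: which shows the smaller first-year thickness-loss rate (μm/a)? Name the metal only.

copper: temperature factor f = -0.080·(12.4) = -0.9920
  SO₂ term: 0.0053·9.6^0.26·exp(0.059·75-0.9920) = 0.2955
  Cl⁻ term: 0.01025·20.2^0.27·exp(0.036·75+0.049·22.4) = 1.029
  sum: 0.2955 + 1.029 → r_corr = 1.325 μm/a
zinc: f(T) = -0.071·(T−10) [T>10 °C] = -0.8804
  Pd branch = 0.0129·Pd^0.44·e^(0.046·RH+f) = 0.4558 μm/a
  Sd branch = 0.0175·Sd^0.57·e^(0.008·RH+0.085·T) = 1.187 μm/a
  r_corr = 0.4558 + 1.187 = 1.643 μm/a
Ordering by μm/a: zinc (1.64) > copper (1.32)

copper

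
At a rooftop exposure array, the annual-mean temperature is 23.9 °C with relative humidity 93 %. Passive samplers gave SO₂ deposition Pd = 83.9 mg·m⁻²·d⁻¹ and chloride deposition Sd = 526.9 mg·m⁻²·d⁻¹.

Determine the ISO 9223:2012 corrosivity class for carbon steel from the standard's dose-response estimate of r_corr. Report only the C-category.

CX

carbon steel: f(T) = -0.054·(T−10) [T>10 °C] = -0.7506
  SO₂ term: 1.77·83.9^0.52·exp(0.02·93-0.7506) = 53.72
  Sd branch = 0.102·Sd^0.62·e^(0.033·RH+0.04·T) = 278 μm/a
  sum: 53.72 + 278 → r_corr = 331.8 μm/a
ISO 9223 Table 2 (carbon steel): 200 < 332 ≤ 700 μm/a ⇒ CX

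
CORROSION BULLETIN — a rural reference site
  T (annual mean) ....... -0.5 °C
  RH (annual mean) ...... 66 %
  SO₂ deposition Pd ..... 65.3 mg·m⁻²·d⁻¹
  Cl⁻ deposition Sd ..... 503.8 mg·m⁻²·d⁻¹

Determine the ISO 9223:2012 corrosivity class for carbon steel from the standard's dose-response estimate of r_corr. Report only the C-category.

C4

carbon steel: T≤10 °C ⇒ hinge +0.150·(-0.5−10) = -1.5750
  SO₂ term: 1.77·65.3^0.52·exp(0.02·66-1.5750) = 12.05
  Cl⁻ term: 0.102·503.8^0.62·exp(0.033·66+0.04·-0.5) = 41.8
  r_corr = 12.05 + 41.8 = 53.85 μm/a
Category bounds: 50…80 μm/a bracket r_corr ⇒ C4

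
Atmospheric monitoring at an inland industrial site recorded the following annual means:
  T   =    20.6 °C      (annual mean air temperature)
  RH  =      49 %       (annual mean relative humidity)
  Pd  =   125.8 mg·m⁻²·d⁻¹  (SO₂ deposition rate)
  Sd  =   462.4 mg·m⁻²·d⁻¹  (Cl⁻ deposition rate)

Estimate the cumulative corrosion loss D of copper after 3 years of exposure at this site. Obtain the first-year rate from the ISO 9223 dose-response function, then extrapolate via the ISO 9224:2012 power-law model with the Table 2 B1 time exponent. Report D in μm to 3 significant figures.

copper: temperature factor f = -0.080·(10.6) = -0.8480
  sulphur-dioxide contribution → 0.1437 μm/a
  chloride contribution → 0.8605 μm/a
  ⇒ r_corr(copper) = 1.004 μm/a
ISO 9224: D(t) = r_corr · t^b with b = 0.667 (copper, B1)
  D(3) = 1.004 × 3^0.667 = 1.004 × 2.081 = 2.09 μm

D(3) = 2.09 μm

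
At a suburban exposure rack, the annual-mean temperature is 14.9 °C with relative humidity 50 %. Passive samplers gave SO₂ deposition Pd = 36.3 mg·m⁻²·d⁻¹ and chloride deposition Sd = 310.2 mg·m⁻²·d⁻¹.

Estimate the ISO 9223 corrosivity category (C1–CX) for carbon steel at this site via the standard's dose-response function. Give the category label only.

carbon steel: f(T) = -0.054·(T−10) [T>10 °C] = -0.2646
  sulphur-dioxide contribution → 23.91 μm/a
  chloride contribution → 33.79 μm/a
  ⇒ r_corr(carbon steel) = 57.7 μm/a
57.7 μm/a falls in (50, 80] for carbon steel → category C4

C4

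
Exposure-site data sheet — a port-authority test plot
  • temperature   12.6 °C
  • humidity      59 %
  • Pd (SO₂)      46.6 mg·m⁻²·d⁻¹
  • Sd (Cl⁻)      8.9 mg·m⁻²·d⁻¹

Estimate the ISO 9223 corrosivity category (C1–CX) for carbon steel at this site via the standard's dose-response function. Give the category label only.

C3

carbon steel: T>10 °C ⇒ hinge -0.054·(12.6−10) = -0.1404
  SO₂ term: 1.77·46.6^0.52·exp(0.02·59-0.1404) = 36.9
  Cl⁻ term: 0.102·8.9^0.62·exp(0.033·59+0.04·12.6) = 4.589
  r_corr = 36.9 + 4.589 = 41.49 μm/a
ISO 9223 Table 2 (carbon steel): 25 < 41.5 ≤ 50 μm/a ⇒ C3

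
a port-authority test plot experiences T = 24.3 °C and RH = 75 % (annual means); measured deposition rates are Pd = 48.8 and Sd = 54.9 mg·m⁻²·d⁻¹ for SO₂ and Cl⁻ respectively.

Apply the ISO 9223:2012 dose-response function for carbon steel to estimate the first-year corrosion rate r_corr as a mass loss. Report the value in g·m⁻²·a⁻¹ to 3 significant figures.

r_corr = 519 g·m⁻²·a⁻¹

carbon steel: temperature factor f = -0.054·(14.3) = -0.7722
  sulphur-dioxide contribution → 27.67 μm/a
  chloride contribution → 38.38 μm/a
  ⇒ r_corr(carbon steel) = 66.06 μm/a
Convert to mass loss: 66.06 μm/a × 7.85 g/cm³ = 518.5 g·m⁻²·a⁻¹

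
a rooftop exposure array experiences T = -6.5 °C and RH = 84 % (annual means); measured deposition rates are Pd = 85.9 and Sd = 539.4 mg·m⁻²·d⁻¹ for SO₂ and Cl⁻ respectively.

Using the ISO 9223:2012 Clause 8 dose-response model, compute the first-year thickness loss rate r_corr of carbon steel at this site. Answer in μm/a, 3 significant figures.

carbon steel: temperature factor f = +0.150·(-16.5) = -2.4750
  Pd branch = 1.77·Pd^0.52·e^(0.02·RH+f) = 8.098 μm/a
  Cl⁻ term: 0.102·539.4^0.62·exp(0.033·84+0.04·-6.5) = 62.13
  sum: 8.098 + 62.13 → r_corr = 70.23 μm/a

r_corr = 70.2 μm/a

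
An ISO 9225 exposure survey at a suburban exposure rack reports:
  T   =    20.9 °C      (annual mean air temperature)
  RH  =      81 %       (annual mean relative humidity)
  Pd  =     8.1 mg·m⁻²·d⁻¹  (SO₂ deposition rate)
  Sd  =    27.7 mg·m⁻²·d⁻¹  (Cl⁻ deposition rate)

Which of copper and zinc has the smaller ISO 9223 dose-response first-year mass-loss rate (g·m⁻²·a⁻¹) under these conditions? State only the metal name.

zinc

copper: f(T) = -0.080·(T−10) [T>10 °C] = -0.8720
  sulphur-dioxide contribution → 0.4542 μm/a
  chloride contribution → 1.292 μm/a
  total first-year rate 1.747 μm/a
  mass loss = 1.747 μm/a × 8.96 g/cm³ = 15.65 g·m⁻²·a⁻¹
zinc: f(T) = -0.071·(T−10) [T>10 °C] = -0.7739
  sulphur-dioxide contribution → 0.62 μm/a
  chloride contribution → 1.313 μm/a
  total first-year rate 1.933 μm/a
  mass loss = 1.933 μm/a × 7.14 g/cm³ = 13.8 g·m⁻²·a⁻¹
Ordering by g·m⁻²·a⁻¹: copper (15.6) > zinc (13.8)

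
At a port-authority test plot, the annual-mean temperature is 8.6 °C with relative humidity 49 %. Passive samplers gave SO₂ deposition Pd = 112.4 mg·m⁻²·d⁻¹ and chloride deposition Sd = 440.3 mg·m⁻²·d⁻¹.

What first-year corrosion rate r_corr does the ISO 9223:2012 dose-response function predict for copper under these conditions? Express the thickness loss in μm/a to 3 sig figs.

r_corr = 0.745 μm/a

copper: T≤10 °C ⇒ hinge +0.126·(8.6−10) = -0.1764
  sulphur-dioxide contribution → 0.2732 μm/a
  chloride contribution → 0.4717 μm/a
  ⇒ r_corr(copper) = 0.7448 μm/a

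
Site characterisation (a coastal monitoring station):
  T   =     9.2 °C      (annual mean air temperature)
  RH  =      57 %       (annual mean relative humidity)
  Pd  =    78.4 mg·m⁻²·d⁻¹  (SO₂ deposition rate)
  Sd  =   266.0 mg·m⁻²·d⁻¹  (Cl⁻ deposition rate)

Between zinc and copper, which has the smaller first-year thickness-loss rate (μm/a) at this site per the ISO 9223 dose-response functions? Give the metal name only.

copper

zinc: f(T) = +0.038·(T−10) [T≤10 °C] = -0.0304
  sulphur-dioxide contribution → 1.174 μm/a
  chloride contribution → 1.455 μm/a
  total first-year rate 2.629 μm/a
copper: T≤10 °C ⇒ hinge +0.126·(9.2−10) = -0.1008
  sulphur-dioxide contribution → 0.4301 μm/a
  chloride contribution → 0.5654 μm/a
  total first-year rate 0.9955 μm/a
Ordering by μm/a: zinc (2.63) > copper (0.996)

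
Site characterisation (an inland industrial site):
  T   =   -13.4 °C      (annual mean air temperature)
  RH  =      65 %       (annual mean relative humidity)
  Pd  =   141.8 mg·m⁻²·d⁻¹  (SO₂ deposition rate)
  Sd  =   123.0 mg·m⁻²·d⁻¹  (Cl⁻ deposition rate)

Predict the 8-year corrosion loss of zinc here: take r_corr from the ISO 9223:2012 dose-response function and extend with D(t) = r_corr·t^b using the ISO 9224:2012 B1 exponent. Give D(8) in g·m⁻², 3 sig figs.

zinc: temperature factor f = +0.038·(-23.4) = -0.8892
  Pd branch = 0.0129·Pd^0.44·e^(0.046·RH+f) = 0.9326 μm/a
  Cl⁻ term: 0.0175·123.0^0.57·exp(0.008·65+0.085·-13.4) = 0.1464
  r_corr = 0.9326 + 0.1464 = 1.079 μm/a
ISO 9224: D(t) = r_corr · t^b with b = 0.813 (zinc, B1)
  D(8) = 1.079 × 8^0.813 = 1.079 × 5.423 = 5.851 μm
  Mass loss = 5.851 μm × 7.14 g/cm³ = 41.78 g·m⁻²

D(8) = 41.8 g·m⁻²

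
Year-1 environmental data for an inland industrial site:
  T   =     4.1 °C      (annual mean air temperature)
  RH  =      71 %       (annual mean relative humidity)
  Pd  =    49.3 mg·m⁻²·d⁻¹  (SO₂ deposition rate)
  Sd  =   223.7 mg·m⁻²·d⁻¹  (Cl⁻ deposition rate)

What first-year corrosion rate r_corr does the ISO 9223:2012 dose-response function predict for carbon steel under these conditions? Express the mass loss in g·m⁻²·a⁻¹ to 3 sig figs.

r_corr = 461 g·m⁻²·a⁻¹

carbon steel: temperature factor f = +0.150·(-5.9) = -0.8850
  sulphur-dioxide contribution → 22.94 μm/a
  chloride contribution → 35.82 μm/a
  total first-year rate 58.76 μm/a
Convert to mass loss: 58.76 μm/a × 7.85 g/cm³ = 461.3 g·m⁻²·a⁻¹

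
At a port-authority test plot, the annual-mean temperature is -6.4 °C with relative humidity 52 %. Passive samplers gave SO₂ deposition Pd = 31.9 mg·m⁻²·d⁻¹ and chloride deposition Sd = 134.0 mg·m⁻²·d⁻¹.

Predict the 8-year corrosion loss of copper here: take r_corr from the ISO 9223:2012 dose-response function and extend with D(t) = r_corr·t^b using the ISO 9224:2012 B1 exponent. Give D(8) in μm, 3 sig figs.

D(8) = 0.874 μm

copper: f(T) = +0.126·(T−10) [T≤10 °C] = -2.0664
  sulphur-dioxide contribution → 0.0355 μm/a
  chloride contribution → 0.1827 μm/a
  ⇒ r_corr(copper) = 0.2182 μm/a
ISO 9224: D(t) = r_corr · t^b with b = 0.667 (copper, B1)
  D(8) = 0.2182 × 8^0.667 = 0.2182 × 4.003 = 0.8736 μm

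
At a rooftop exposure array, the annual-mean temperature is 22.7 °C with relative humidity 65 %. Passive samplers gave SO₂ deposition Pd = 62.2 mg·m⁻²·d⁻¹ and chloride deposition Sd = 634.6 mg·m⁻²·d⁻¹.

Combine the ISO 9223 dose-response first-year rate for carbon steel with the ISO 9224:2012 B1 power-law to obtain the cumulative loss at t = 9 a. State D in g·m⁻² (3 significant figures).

D(9) = 3.62e+03 g·m⁻²

carbon steel: temperature factor f = -0.054·(12.7) = -0.6858
  Pd branch = 1.77·Pd^0.52·e^(0.02·RH+f) = 28.02 μm/a
  Cl⁻ term: 0.102·634.6^0.62·exp(0.033·65+0.04·22.7) = 118
  r_corr = 28.02 + 118 = 146.1 μm/a
ISO 9224: D(t) = r_corr · t^b with b = 0.523 (carbon steel, B1)
  D(9) = 146.1 × 9^0.523 = 146.1 × 3.156 = 460.9 μm
  Mass loss = 460.9 μm × 7.85 g/cm³ = 3618 g·m⁻²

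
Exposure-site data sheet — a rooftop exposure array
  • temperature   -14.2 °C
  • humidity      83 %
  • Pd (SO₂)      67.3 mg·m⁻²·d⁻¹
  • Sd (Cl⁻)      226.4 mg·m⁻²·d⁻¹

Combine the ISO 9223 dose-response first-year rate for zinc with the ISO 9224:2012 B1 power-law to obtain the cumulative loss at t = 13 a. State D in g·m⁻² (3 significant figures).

D(13) = 98.6 g·m⁻²

zinc: T≤10 °C ⇒ hinge +0.038·(-14.2−10) = -0.9196
  Pd branch = 0.0129·Pd^0.44·e^(0.046·RH+f) = 1.492 μm/a
  Sd branch = 0.0175·Sd^0.57·e^(0.008·RH+0.085·T) = 0.2236 μm/a
  r_corr = 1.492 + 0.2236 = 1.715 μm/a
ISO 9224: D(t) = r_corr · t^b with b = 0.813 (zinc, B1)
  D(13) = 1.715 × 13^0.813 = 1.715 × 8.047 = 13.8 μm
  Mass loss = 13.8 μm × 7.14 g/cm³ = 98.55 g·m⁻²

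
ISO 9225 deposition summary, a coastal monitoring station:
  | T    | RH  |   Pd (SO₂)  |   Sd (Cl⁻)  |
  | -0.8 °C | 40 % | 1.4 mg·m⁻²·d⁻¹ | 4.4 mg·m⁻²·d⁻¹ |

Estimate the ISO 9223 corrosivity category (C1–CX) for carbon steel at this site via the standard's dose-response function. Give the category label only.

carbon steel: T≤10 °C ⇒ hinge +0.150·(-0.8−10) = -1.6200
  Pd branch = 1.77·Pd^0.52·e^(0.02·RH+f) = 0.9286 μm/a
  Sd branch = 0.102·Sd^0.62·e^(0.033·RH+0.04·T) = 0.9266 μm/a
  sum: 0.9286 + 0.9266 → r_corr = 1.855 μm/a
ISO 9223 Table 2 (carbon steel): 1.3 < 1.86 ≤ 25 μm/a ⇒ C2

C2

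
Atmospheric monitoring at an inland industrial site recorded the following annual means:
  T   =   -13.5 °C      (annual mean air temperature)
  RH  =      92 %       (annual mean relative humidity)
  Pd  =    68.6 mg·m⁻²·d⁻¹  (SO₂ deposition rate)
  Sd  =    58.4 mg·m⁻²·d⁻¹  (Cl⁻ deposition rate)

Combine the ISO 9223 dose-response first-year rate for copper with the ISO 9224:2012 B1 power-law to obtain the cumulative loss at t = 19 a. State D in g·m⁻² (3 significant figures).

D(19) = 39.8 g·m⁻²

copper: f(T) = +0.126·(T−10) [T≤10 °C] = -2.9610
  SO₂ term: 0.0053·68.6^0.26·exp(0.059·92-2.9610) = 0.1876
  Sd branch = 0.01025·Sd^0.27·e^(0.036·RH+0.049·T) = 0.4353 μm/a
  sum: 0.1876 + 0.4353 → r_corr = 0.6228 μm/a
ISO 9224: D(t) = r_corr · t^b with b = 0.667 (copper, B1)
  D(19) = 0.6228 × 19^0.667 = 0.6228 × 7.127 = 4.439 μm
  Mass loss = 4.439 μm × 8.96 g/cm³ = 39.77 g·m⁻²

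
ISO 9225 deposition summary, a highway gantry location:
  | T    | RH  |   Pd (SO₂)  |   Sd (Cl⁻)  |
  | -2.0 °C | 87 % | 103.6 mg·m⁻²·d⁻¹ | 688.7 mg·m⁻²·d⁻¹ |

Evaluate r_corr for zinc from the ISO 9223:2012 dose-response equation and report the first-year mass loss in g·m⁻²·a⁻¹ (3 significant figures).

zinc: T≤10 °C ⇒ hinge +0.038·(-2.0−10) = -0.4560
  SO₂ term: 0.0129·103.6^0.44·exp(0.046·87-0.4560) = 3.446
  Cl⁻ term: 0.0175·688.7^0.57·exp(0.008·87+0.085·-2.0) = 1.228
  r_corr = 3.446 + 1.228 = 4.674 μm/a
Convert to mass loss: 4.674 μm/a × 7.14 g/cm³ = 33.37 g·m⁻²·a⁻¹

r_corr = 33.4 g·m⁻²·a⁻¹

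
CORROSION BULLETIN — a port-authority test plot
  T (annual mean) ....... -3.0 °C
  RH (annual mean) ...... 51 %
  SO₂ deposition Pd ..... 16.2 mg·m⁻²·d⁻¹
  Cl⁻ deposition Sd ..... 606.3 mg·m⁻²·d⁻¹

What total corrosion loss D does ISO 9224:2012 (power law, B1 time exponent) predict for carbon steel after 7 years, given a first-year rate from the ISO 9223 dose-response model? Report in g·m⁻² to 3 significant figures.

carbon steel: f(T) = +0.150·(T−10) [T≤10 °C] = -1.9500
  SO₂ term: 1.77·16.2^0.52·exp(0.02·51-1.9500) = 2.972
  Sd branch = 0.102·Sd^0.62·e^(0.033·RH+0.04·T) = 25.86 μm/a
  sum: 2.972 + 25.86 → r_corr = 28.83 μm/a
Power-law: D(7) = r_corr · 7^0.523
  D(7) = 28.83 × 7^0.523 = 28.83 × 2.767 = 79.78 μm
  Mass loss = 79.78 μm × 7.85 g/cm³ = 626.3 g·m⁻²

D(7) = 626 g·m⁻²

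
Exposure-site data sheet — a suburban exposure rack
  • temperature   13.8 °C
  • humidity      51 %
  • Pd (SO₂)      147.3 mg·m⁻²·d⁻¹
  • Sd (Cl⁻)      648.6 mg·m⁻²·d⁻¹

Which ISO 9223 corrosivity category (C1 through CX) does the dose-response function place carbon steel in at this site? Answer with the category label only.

C5

carbon steel: T>10 °C ⇒ hinge -0.054·(13.8−10) = -0.2052
  sulphur-dioxide contribution → 53.62 μm/a
  chloride contribution → 52.8 μm/a
  total first-year rate 106.4 μm/a
Category bounds: 80…200 μm/a bracket r_corr ⇒ C5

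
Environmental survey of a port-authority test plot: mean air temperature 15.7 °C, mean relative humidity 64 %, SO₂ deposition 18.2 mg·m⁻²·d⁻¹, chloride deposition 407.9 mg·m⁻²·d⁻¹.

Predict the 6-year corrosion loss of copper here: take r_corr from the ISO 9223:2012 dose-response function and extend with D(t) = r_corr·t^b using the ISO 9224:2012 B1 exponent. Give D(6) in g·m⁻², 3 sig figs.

copper: f(T) = -0.080·(T−10) [T>10 °C] = -0.4560
  sulphur-dioxide contribution → 0.3117 μm/a
  chloride contribution → 1.123 μm/a
  ⇒ r_corr(copper) = 1.434 μm/a
ISO 9224: D(t) = r_corr · t^b with b = 0.667 (copper, B1)
  D(6) = 1.434 × 6^0.667 = 1.434 × 3.304 = 4.739 μm
  Mass loss = 4.739 μm × 8.96 g/cm³ = 42.46 g·m⁻²

D(6) = 42.5 g·m⁻²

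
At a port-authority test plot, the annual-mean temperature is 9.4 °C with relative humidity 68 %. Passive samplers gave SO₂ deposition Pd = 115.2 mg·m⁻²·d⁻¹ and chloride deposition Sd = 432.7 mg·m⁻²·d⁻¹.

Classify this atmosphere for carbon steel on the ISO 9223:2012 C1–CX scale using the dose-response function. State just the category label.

carbon steel: f(T) = +0.150·(T−10) [T≤10 °C] = -0.0900
  Pd branch = 1.77·Pd^0.52·e^(0.02·RH+f) = 74.38 μm/a
  Cl⁻ term: 0.102·432.7^0.62·exp(0.033·68+0.04·9.4) = 60.38
  r_corr = 74.38 + 60.38 = 134.8 μm/a
135 μm/a falls in (80, 200] for carbon steel → category C5

C5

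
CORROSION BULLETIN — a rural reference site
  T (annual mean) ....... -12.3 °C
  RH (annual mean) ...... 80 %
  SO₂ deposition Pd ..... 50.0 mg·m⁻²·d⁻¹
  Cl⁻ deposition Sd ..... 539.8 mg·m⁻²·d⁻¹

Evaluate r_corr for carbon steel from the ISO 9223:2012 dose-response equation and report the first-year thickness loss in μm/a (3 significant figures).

carbon steel: T≤10 °C ⇒ hinge +0.150·(-12.3−10) = -3.3450
  SO₂ term: 1.77·50.0^0.52·exp(0.02·80-3.3450) = 2.364
  Cl⁻ term: 0.102·539.8^0.62·exp(0.033·80+0.04·-12.3) = 43.2
  r_corr = 2.364 + 43.2 = 45.56 μm/a

r_corr = 45.6 μm/a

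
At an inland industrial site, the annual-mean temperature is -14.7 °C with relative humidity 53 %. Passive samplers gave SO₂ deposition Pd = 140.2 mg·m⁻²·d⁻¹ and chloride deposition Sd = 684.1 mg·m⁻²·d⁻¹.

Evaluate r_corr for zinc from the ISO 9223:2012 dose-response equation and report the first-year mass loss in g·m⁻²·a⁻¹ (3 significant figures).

zinc: temperature factor f = +0.038·(-24.7) = -0.9386
  SO₂ term: 0.0129·140.2^0.44·exp(0.046·53-0.9386) = 0.5086
  Sd branch = 0.0175·Sd^0.57·e^(0.008·RH+0.085·T) = 0.3166 μm/a
  sum: 0.5086 + 0.3166 → r_corr = 0.8252 μm/a
Convert to mass loss: 0.8252 μm/a × 7.14 g/cm³ = 5.892 g·m⁻²·a⁻¹

r_corr = 5.89 g·m⁻²·a⁻¹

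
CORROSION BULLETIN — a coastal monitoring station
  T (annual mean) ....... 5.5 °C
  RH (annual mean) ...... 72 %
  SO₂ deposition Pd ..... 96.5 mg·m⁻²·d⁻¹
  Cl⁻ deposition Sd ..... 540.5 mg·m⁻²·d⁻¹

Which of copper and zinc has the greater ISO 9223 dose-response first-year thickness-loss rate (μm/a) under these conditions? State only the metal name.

copper: f(T) = +0.126·(T−10) [T≤10 °C] = -0.5670
  Pd branch = 0.0053·Pd^0.26·e^(0.059·RH+f) = 0.6901 μm/a
  Cl⁻ term: 0.01025·540.5^0.27·exp(0.036·72+0.049·5.5) = 0.9802
  r_corr = 0.6901 + 0.9802 = 1.67 μm/a
zinc: T≤10 °C ⇒ hinge +0.038·(5.5−10) = -0.1710
  SO₂ term: 0.0129·96.5^0.44·exp(0.046·72-0.1710) = 2.228
  Sd branch = 0.0175·Sd^0.57·e^(0.008·RH+0.085·T) = 1.794 μm/a
  sum: 2.228 + 1.794 → r_corr = 4.022 μm/a
Ordering by μm/a: zinc (4.02) > copper (1.67)

zinc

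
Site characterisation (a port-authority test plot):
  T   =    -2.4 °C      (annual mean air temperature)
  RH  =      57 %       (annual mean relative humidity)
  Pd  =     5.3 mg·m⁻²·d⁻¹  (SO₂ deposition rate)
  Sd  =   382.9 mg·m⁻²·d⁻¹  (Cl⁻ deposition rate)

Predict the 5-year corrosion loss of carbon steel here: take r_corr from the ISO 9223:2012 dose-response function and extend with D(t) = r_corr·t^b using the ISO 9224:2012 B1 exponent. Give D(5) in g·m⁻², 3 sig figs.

carbon steel: T≤10 °C ⇒ hinge +0.150·(-2.4−10) = -1.8600
  sulphur-dioxide contribution → 2.051 μm/a
  chloride contribution → 24.28 μm/a
  total first-year rate 26.34 μm/a
Power-law: D(5) = r_corr · 5^0.523
  D(5) = 26.34 × 5^0.523 = 26.34 × 2.32 = 61.11 μm
  Mass loss = 61.11 μm × 7.85 g/cm³ = 479.7 g·m⁻²

D(5) = 480 g·m⁻²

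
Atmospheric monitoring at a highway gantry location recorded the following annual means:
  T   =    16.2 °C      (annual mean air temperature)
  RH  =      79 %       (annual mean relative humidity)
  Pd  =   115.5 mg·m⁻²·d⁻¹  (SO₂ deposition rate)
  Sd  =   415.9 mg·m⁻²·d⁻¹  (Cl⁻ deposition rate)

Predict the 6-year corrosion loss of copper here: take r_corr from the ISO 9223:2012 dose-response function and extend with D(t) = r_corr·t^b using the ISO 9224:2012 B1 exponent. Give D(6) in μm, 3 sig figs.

D(6) = 10.4 μm

copper: f(T) = -0.080·(T−10) [T>10 °C] = -0.4960
  sulphur-dioxide contribution → 1.173 μm/a
  chloride contribution → 1.985 μm/a
  total first-year rate 3.158 μm/a
Long-term exponent b (ISO 9224 Table 2, B1) = 0.667
  D(6) = 3.158 × 6^0.667 = 3.158 × 3.304 = 10.43 μm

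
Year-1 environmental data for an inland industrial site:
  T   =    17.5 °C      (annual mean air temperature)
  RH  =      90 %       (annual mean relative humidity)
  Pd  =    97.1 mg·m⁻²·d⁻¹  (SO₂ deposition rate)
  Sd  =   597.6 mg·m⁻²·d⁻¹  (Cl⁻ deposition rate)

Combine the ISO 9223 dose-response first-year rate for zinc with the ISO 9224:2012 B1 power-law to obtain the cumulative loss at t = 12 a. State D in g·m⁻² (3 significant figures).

D(12) = 519 g·m⁻²

zinc: T>10 °C ⇒ hinge -0.071·(17.5−10) = -0.5325
  Pd branch = 0.0129·Pd^0.44·e^(0.046·RH+f) = 3.562 μm/a
  Cl⁻ term: 0.0175·597.6^0.57·exp(0.008·90+0.085·17.5) = 6.086
  r_corr = 3.562 + 6.086 = 9.647 μm/a
Long-term exponent b (ISO 9224 Table 2, B1) = 0.813
  D(12) = 9.647 × 12^0.813 = 9.647 × 7.54 = 72.74 μm
  Mass loss = 72.74 μm × 7.14 g/cm³ = 519.4 g·m⁻²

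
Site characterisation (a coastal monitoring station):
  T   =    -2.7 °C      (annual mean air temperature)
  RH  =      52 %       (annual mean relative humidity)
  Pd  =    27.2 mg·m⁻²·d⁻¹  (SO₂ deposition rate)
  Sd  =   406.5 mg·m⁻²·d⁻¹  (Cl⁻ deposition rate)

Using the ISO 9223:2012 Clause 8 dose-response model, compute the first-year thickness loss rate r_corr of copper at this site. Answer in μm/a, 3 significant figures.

copper: f(T) = +0.126·(T−10) [T≤10 °C] = -1.6002
  Pd branch = 0.0053·Pd^0.26·e^(0.059·RH+f) = 0.05429 μm/a
  Sd branch = 0.01025·Sd^0.27·e^(0.036·RH+0.049·T) = 0.2956 μm/a
  r_corr = 0.05429 + 0.2956 = 0.3499 μm/a

r_corr = 0.350 μm/a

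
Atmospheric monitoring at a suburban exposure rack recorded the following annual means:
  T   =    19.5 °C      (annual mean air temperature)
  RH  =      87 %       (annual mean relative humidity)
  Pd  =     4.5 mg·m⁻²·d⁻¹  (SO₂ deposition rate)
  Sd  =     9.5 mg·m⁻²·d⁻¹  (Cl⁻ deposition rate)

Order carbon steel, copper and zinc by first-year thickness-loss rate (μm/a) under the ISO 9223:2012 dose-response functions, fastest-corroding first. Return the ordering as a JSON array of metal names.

["carbon steel", "copper", "zinc"]

carbon steel: temperature factor f = -0.054·(9.5) = -0.5130
  Pd branch = 1.77·Pd^0.52·e^(0.02·RH+f) = 13.2 μm/a
  Cl⁻ term: 0.102·9.5^0.62·exp(0.033·87+0.04·19.5) = 15.86
  sum: 13.2 + 15.86 → r_corr = 29.06 μm/a
copper: temperature factor f = -0.080·(9.5) = -0.7600
  SO₂ term: 0.0053·4.5^0.26·exp(0.059·87-0.7600) = 0.6213
  Cl⁻ term: 0.01025·9.5^0.27·exp(0.036·87+0.049·19.5) = 1.122
  r_corr = 0.6213 + 1.122 = 1.743 μm/a
zinc: T>10 °C ⇒ hinge -0.071·(19.5−10) = -0.6745
  Pd branch = 0.0129·Pd^0.44·e^(0.046·RH+f) = 0.6968 μm/a
  Sd branch = 0.0175·Sd^0.57·e^(0.008·RH+0.085·T) = 0.6644 μm/a
  sum: 0.6968 + 0.6644 → r_corr = 1.361 μm/a
Ordering by μm/a: carbon steel (29.1) > copper (1.74) > zinc (1.36)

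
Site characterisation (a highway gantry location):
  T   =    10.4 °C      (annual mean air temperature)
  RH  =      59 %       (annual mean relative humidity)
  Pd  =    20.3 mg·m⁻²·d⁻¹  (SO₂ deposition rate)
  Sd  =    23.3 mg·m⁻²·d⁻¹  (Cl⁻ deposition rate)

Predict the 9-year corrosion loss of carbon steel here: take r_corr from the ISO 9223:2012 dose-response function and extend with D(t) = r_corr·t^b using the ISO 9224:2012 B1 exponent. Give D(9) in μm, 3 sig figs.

D(9) = 109 μm

carbon steel: T>10 °C ⇒ hinge -0.054·(10.4−10) = -0.0216
  Pd branch = 1.77·Pd^0.52·e^(0.02·RH+f) = 26.97 μm/a
  Sd branch = 0.102·Sd^0.62·e^(0.033·RH+0.04·T) = 7.631 μm/a
  sum: 26.97 + 7.631 → r_corr = 34.61 μm/a
ISO 9224: D(t) = r_corr · t^b with b = 0.523 (carbon steel, B1)
  D(9) = 34.61 × 9^0.523 = 34.61 × 3.156 = 109.2 μm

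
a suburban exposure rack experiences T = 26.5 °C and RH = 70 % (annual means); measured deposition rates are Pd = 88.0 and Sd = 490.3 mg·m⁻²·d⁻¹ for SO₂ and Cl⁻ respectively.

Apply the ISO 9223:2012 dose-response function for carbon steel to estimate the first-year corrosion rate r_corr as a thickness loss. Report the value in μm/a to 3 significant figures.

carbon steel: temperature factor f = -0.054·(16.5) = -0.8910
  SO₂ term: 1.77·88.0^0.52·exp(0.02·70-0.8910) = 30.21
  Cl⁻ term: 0.102·490.3^0.62·exp(0.033·70+0.04·26.5) = 138.1
  r_corr = 30.21 + 138.1 = 168.3 μm/a

r_corr = 168 μm/a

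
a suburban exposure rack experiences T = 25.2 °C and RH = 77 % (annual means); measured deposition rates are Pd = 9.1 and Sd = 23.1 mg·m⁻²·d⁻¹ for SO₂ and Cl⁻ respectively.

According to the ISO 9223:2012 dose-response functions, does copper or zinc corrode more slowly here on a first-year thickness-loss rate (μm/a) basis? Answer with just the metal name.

copper

copper: T>10 °C ⇒ hinge -0.080·(25.2−10) = -1.2160
  sulphur-dioxide contribution → 0.2621 μm/a
  chloride contribution → 1.315 μm/a
  total first-year rate 1.577 μm/a
zinc: f(T) = -0.071·(T−10) [T>10 °C] = -1.0792
  sulphur-dioxide contribution → 0.4001 μm/a
  chloride contribution → 1.652 μm/a
  ⇒ r_corr(zinc) = 2.052 μm/a
Ordering by μm/a: zinc (2.05) > copper (1.58)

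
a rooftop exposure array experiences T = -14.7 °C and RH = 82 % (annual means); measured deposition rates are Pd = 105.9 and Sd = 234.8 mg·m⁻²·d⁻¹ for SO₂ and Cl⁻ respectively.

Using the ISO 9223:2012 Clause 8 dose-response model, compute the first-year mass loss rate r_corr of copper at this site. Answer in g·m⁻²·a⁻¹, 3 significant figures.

copper: T≤10 °C ⇒ hinge +0.126·(-14.7−10) = -3.1122
  Pd branch = 0.0053·Pd^0.26·e^(0.059·RH+f) = 0.1001 μm/a
  Cl⁻ term: 0.01025·234.8^0.27·exp(0.036·82+0.049·-14.7) = 0.4169
  sum: 0.1001 + 0.4169 → r_corr = 0.517 μm/a
Convert to mass loss: 0.517 μm/a × 8.96 g/cm³ = 4.632 g·m⁻²·a⁻¹

r_corr = 4.63 g·m⁻²·a⁻¹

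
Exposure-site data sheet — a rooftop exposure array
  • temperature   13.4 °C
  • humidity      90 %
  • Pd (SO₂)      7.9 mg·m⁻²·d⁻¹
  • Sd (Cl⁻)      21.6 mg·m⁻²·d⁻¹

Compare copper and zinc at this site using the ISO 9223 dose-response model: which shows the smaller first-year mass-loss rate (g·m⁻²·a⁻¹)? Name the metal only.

zinc

copper: T>10 °C ⇒ hinge -0.080·(13.4−10) = -0.2720
  SO₂ term: 0.0053·7.9^0.26·exp(0.059·90-0.2720) = 1.398
  Cl⁻ term: 0.01025·21.6^0.27·exp(0.036·90+0.049·13.4) = 1.157
  r_corr = 1.398 + 1.157 = 2.555 μm/a
  mass loss = 2.555 μm/a × 8.96 g/cm³ = 22.9 g·m⁻²·a⁻¹
zinc: f(T) = -0.071·(T−10) [T>10 °C] = -0.2414
  Pd branch = 0.0129·Pd^0.44·e^(0.046·RH+f) = 1.58 μm/a
  Cl⁻ term: 0.0175·21.6^0.57·exp(0.008·90+0.085·13.4) = 0.6472
  sum: 1.58 + 0.6472 → r_corr = 2.227 μm/a
  mass loss = 2.227 μm/a × 7.14 g/cm³ = 15.9 g·m⁻²·a⁻¹
Ordering by g·m⁻²·a⁻¹: copper (22.9) > zinc (15.9)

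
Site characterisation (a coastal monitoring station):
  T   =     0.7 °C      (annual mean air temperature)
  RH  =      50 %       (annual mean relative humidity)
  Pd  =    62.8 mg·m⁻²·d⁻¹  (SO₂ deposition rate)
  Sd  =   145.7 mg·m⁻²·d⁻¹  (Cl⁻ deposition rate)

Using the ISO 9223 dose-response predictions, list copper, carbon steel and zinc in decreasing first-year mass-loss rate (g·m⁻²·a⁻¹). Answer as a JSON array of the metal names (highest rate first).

["carbon steel", "zinc", "copper"]

copper: T≤10 °C ⇒ hinge +0.126·(0.7−10) = -1.1718
  sulphur-dioxide contribution → 0.09205 μm/a
  chloride contribution → 0.2463 μm/a
  total first-year rate 0.3384 μm/a
  mass loss = 0.3384 μm/a × 8.96 g/cm³ = 3.032 g·m⁻²·a⁻¹
carbon steel: temperature factor f = +0.150·(-9.3) = -1.3950
  sulphur-dioxide contribution → 10.27 μm/a
  chloride contribution → 11.99 μm/a
  total first-year rate 22.25 μm/a
  mass loss = 22.25 μm/a × 7.85 g/cm³ = 174.7 g·m⁻²·a⁻¹
zinc: T≤10 °C ⇒ hinge +0.038·(0.7−10) = -0.3534
  sulphur-dioxide contribution → 0.5586 μm/a
  chloride contribution → 0.474 μm/a
  ⇒ r_corr(zinc) = 1.033 μm/a
  mass loss = 1.033 μm/a × 7.14 g/cm³ = 7.373 g·m⁻²·a⁻¹
Ordering by g·m⁻²·a⁻¹: carbon steel (175) > zinc (7.37) > copper (3.03)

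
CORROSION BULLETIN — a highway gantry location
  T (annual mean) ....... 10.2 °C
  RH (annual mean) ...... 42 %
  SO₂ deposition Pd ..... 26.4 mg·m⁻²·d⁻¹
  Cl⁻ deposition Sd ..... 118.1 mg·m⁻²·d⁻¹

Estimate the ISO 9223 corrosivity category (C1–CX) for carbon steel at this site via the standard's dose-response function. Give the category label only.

C3

carbon steel: T>10 °C ⇒ hinge -0.054·(10.2−10) = -0.0108
  Pd branch = 1.77·Pd^0.52·e^(0.02·RH+f) = 22.25 μm/a
  Cl⁻ term: 0.102·118.1^0.62·exp(0.033·42+0.04·10.2) = 11.82
  sum: 22.25 + 11.82 → r_corr = 34.07 μm/a
ISO 9223 Table 2 (carbon steel): 25 < 34.1 ≤ 50 μm/a ⇒ C3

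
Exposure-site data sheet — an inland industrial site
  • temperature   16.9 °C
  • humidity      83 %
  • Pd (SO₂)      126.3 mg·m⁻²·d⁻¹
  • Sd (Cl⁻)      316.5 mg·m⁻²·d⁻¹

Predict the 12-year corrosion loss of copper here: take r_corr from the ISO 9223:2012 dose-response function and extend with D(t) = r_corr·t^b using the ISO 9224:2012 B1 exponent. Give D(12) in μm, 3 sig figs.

D(12) = 19.1 μm

copper: temperature factor f = -0.080·(6.9) = -0.5520
  sulphur-dioxide contribution → 1.438 μm/a
  chloride contribution → 2.204 μm/a
  ⇒ r_corr(copper) = 3.641 μm/a
Power-law: D(12) = r_corr · 12^0.667
  D(12) = 3.641 × 12^0.667 = 3.641 × 5.246 = 19.1 μm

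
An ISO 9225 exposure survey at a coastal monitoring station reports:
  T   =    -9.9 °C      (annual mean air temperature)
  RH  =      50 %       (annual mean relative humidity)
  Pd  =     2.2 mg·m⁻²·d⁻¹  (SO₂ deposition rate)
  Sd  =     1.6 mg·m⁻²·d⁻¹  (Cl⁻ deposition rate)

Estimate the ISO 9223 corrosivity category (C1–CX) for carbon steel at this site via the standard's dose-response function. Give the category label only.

C1

carbon steel: f(T) = +0.150·(T−10) [T≤10 °C] = -2.9850
  SO₂ term: 1.77·2.2^0.52·exp(0.02·50-2.9850) = 0.3664
  Cl⁻ term: 0.102·1.6^0.62·exp(0.033·50+0.04·-9.9) = 0.4784
  sum: 0.3664 + 0.4784 → r_corr = 0.8448 μm/a
ISO 9223 Table 2 (carbon steel): 0 < 0.845 ≤ 1.3 μm/a ⇒ C1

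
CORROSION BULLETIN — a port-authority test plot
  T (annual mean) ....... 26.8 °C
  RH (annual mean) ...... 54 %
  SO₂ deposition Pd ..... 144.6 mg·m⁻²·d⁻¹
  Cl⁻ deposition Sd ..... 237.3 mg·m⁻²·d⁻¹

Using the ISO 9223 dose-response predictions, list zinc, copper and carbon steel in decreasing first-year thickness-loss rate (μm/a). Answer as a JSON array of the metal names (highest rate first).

["carbon steel", "zinc", "copper"]

zinc: temperature factor f = -0.071·(16.8) = -1.1928
  SO₂ term: 0.0129·144.6^0.44·exp(0.046·54-1.1928) = 0.4186
  Sd branch = 0.0175·Sd^0.57·e^(0.008·RH+0.085·T) = 5.941 μm/a
  r_corr = 0.4186 + 5.941 = 6.36 μm/a
copper: temperature factor f = -0.080·(16.8) = -1.3440
  SO₂ term: 0.0053·144.6^0.26·exp(0.059·54-1.3440) = 0.1219
  Cl⁻ term: 0.01025·237.3^0.27·exp(0.036·54+0.049·26.8) = 1.166
  r_corr = 0.1219 + 1.166 = 1.288 μm/a
carbon steel: temperature factor f = -0.054·(16.8) = -0.9072
  SO₂ term: 1.77·144.6^0.52·exp(0.02·54-0.9072) = 27.95
  Sd branch = 0.102·Sd^0.62·e^(0.033·RH+0.04·T) = 52.57 μm/a
  sum: 27.95 + 52.57 → r_corr = 80.52 μm/a
Ordering by μm/a: carbon steel (80.5) > zinc (6.36) > copper (1.29)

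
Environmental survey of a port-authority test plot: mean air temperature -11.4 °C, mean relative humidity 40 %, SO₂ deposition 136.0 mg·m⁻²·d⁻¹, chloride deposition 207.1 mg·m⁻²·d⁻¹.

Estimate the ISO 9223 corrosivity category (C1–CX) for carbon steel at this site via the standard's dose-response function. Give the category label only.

C2

carbon steel: f(T) = +0.150·(T−10) [T≤10 °C] = -3.2100
  sulphur-dioxide contribution → 2.045 μm/a
  chloride contribution → 6.605 μm/a
  ⇒ r_corr(carbon steel) = 8.65 μm/a
8.65 μm/a falls in (1.3, 25] for carbon steel → category C2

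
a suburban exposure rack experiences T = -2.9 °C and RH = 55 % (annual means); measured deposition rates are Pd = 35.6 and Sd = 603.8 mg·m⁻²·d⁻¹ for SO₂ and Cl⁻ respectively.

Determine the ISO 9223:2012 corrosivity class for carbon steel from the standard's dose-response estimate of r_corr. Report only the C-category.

C3

carbon steel: f(T) = +0.150·(T−10) [T≤10 °C] = -1.9350
  SO₂ term: 1.77·35.6^0.52·exp(0.02·55-1.9350) = 4.921
  Sd branch = 0.102·Sd^0.62·e^(0.033·RH+0.04·T) = 29.55 μm/a
  sum: 4.921 + 29.55 → r_corr = 34.48 μm/a
34.5 μm/a falls in (25, 50] for carbon steel → category C3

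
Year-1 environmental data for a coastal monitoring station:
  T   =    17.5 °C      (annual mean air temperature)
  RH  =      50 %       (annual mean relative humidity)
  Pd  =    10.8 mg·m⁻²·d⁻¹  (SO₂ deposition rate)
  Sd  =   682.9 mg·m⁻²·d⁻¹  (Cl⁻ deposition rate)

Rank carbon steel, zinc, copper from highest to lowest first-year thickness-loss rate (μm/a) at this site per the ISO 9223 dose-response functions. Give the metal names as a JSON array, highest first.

["carbon steel", "zinc", "copper"]

carbon steel: f(T) = -0.054·(T−10) [T>10 °C] = -0.4050
  Pd branch = 1.77·Pd^0.52·e^(0.02·RH+f) = 11.06 μm/a
  Sd branch = 0.102·Sd^0.62·e^(0.033·RH+0.04·T) = 61.16 μm/a
  r_corr = 11.06 + 61.16 = 72.22 μm/a
zinc: f(T) = -0.071·(T−10) [T>10 °C] = -0.5325
  SO₂ term: 0.0129·10.8^0.44·exp(0.046·50-0.5325) = 0.2152
  Sd branch = 0.0175·Sd^0.57·e^(0.008·RH+0.085·T) = 4.768 μm/a
  r_corr = 0.2152 + 4.768 = 4.983 μm/a
copper: temperature factor f = -0.080·(7.5) = -0.6000
  Pd branch = 0.0053·Pd^0.26·e^(0.059·RH+f) = 0.1032 μm/a
  Sd branch = 0.01025·Sd^0.27·e^(0.036·RH+0.049·T) = 0.8514 μm/a
  r_corr = 0.1032 + 0.8514 = 0.9546 μm/a
Ordering by μm/a: carbon steel (72.2) > zinc (4.98) > copper (0.955)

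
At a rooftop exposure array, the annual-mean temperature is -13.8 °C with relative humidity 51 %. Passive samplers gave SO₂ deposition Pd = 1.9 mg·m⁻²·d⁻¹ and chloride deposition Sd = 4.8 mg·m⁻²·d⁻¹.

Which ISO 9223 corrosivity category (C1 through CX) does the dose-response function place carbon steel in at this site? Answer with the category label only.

carbon steel: f(T) = +0.150·(T−10) [T≤10 °C] = -3.5700
  Pd branch = 1.77·Pd^0.52·e^(0.02·RH+f) = 0.193 μm/a
  Cl⁻ term: 0.102·4.8^0.62·exp(0.033·51+0.04·-13.8) = 0.8359
  sum: 0.193 + 0.8359 → r_corr = 1.029 μm/a
1.03 μm/a falls in (0, 1.3] for carbon steel → category C1

C1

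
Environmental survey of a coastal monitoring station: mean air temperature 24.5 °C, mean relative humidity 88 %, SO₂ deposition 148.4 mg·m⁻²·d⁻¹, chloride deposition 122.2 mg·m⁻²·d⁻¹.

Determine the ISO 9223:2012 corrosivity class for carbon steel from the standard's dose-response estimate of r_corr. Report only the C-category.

C5

carbon steel: temperature factor f = -0.054·(14.5) = -0.7830
  SO₂ term: 1.77·148.4^0.52·exp(0.02·88-0.7830) = 63.3
  Cl⁻ term: 0.102·122.2^0.62·exp(0.033·88+0.04·24.5) = 97.59
  sum: 63.3 + 97.59 → r_corr = 160.9 μm/a
ISO 9223 Table 2 (carbon steel): 80 < 161 ≤ 200 μm/a ⇒ C5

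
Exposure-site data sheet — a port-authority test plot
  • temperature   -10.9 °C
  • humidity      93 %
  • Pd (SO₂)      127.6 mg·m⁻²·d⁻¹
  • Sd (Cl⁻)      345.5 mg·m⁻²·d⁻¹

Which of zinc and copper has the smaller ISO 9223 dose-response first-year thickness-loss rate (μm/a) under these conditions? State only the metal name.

copper

zinc: f(T) = +0.038·(T−10) [T≤10 °C] = -0.7942
  sulphur-dioxide contribution → 3.549 μm/a
  chloride contribution → 0.408 μm/a
  total first-year rate 3.957 μm/a
copper: f(T) = +0.126·(T−10) [T≤10 °C] = -2.6334
  sulphur-dioxide contribution → 0.3244 μm/a
  chloride contribution → 0.8283 μm/a
  total first-year rate 1.153 μm/a
Ordering by μm/a: zinc (3.96) > copper (1.15)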